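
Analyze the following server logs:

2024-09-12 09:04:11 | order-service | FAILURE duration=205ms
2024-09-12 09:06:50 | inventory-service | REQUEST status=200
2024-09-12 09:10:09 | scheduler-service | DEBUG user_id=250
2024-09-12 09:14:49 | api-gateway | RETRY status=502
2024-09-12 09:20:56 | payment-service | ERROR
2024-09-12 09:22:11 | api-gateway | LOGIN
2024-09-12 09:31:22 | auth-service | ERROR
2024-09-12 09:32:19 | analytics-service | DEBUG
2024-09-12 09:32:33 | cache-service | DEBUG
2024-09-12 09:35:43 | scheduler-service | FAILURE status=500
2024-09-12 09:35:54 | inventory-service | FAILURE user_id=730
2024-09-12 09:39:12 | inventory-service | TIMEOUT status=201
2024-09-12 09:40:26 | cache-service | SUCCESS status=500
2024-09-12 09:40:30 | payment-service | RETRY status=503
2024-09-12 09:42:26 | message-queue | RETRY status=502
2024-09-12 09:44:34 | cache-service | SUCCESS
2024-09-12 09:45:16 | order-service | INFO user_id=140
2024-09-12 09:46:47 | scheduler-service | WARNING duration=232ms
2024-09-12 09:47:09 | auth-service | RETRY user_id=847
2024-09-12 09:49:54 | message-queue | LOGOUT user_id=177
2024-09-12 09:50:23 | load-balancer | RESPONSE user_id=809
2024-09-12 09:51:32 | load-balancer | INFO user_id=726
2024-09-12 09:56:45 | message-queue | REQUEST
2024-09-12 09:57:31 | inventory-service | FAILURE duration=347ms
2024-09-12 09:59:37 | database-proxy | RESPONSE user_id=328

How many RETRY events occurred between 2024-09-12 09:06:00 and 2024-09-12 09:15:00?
1

To count events in the time window:

1. Window boundaries: 2024-09-12 09:06:00 to 2024-09-12 09:15:00
2. Filter for RETRY events within this window
3. Count matching events: 1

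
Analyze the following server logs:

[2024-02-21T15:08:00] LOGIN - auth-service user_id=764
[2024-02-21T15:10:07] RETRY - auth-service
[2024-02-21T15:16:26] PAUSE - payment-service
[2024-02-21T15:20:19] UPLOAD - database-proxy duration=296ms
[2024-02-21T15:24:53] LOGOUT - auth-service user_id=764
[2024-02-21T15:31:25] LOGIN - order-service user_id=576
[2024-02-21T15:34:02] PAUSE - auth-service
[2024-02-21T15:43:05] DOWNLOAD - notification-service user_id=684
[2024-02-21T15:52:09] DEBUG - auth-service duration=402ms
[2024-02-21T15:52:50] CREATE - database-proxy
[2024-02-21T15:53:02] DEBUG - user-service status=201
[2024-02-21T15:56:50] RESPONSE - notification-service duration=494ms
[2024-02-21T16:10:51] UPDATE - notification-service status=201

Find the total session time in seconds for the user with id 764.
1013

To calculate session duration:

1. Find LOGIN event for user_id=764: 2024-02-21T15:08:00
2. Find LOGOUT event for user_id=764: 2024-02-21T15:24:53
3. Session duration: 2024-02-21T15:24:53 - 2024-02-21T15:08:00 = 1013 seconds (16 minutes)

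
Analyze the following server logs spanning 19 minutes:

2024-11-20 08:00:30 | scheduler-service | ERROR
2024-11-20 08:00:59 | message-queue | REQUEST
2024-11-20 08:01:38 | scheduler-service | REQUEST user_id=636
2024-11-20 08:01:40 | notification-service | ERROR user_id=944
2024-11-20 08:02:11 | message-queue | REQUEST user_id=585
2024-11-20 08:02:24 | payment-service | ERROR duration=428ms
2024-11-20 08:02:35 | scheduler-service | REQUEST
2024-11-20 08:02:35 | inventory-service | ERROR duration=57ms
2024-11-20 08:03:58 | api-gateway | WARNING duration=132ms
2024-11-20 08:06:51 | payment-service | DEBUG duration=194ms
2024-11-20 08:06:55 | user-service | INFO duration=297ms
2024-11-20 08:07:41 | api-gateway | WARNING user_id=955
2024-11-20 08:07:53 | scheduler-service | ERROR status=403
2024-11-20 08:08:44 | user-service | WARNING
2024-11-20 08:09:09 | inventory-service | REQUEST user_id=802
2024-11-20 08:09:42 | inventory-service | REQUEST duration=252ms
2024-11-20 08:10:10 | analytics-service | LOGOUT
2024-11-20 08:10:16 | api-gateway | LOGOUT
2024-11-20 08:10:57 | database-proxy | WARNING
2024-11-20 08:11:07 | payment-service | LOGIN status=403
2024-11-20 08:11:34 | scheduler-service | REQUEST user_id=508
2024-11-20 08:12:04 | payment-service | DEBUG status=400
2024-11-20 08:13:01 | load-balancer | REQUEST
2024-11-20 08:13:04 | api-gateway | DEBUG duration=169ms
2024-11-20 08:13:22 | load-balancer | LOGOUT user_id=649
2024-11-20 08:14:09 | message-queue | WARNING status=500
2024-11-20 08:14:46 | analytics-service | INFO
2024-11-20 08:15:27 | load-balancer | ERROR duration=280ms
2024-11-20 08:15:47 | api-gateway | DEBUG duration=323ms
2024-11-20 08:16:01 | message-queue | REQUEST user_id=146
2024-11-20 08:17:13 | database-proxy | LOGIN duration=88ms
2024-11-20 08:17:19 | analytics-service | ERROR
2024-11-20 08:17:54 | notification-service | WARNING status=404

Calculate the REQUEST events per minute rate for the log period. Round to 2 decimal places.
0.47

To calculate the rate:

1. Count total REQUEST events: 9
2. Total time period: 19 minutes
3. Rate = 9 / 19 = 0.47 events per minute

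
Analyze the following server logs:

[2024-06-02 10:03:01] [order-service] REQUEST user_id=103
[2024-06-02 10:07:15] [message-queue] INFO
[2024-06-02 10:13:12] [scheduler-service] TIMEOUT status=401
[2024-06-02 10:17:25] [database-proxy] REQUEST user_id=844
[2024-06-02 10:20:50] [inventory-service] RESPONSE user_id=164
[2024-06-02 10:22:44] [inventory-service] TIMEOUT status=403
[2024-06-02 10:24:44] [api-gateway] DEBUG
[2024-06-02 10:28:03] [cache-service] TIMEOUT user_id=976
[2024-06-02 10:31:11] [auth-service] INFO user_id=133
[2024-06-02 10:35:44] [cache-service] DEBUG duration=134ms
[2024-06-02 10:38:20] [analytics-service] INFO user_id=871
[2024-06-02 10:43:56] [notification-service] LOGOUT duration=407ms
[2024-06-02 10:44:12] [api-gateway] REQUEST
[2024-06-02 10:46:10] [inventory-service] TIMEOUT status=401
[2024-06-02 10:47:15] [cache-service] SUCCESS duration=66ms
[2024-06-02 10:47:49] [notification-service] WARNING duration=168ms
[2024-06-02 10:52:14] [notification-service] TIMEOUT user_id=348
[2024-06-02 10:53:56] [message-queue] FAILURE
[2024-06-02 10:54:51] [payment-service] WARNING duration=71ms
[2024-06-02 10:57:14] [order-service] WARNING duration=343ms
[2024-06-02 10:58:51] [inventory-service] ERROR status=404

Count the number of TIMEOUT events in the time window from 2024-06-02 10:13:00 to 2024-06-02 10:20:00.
1

To count events in the time window:

1. Window boundaries: 2024-06-02 10:13:00 to 2024-06-02 10:20:00
2. Filter for TIMEOUT events within this window
3. Count matching events: 1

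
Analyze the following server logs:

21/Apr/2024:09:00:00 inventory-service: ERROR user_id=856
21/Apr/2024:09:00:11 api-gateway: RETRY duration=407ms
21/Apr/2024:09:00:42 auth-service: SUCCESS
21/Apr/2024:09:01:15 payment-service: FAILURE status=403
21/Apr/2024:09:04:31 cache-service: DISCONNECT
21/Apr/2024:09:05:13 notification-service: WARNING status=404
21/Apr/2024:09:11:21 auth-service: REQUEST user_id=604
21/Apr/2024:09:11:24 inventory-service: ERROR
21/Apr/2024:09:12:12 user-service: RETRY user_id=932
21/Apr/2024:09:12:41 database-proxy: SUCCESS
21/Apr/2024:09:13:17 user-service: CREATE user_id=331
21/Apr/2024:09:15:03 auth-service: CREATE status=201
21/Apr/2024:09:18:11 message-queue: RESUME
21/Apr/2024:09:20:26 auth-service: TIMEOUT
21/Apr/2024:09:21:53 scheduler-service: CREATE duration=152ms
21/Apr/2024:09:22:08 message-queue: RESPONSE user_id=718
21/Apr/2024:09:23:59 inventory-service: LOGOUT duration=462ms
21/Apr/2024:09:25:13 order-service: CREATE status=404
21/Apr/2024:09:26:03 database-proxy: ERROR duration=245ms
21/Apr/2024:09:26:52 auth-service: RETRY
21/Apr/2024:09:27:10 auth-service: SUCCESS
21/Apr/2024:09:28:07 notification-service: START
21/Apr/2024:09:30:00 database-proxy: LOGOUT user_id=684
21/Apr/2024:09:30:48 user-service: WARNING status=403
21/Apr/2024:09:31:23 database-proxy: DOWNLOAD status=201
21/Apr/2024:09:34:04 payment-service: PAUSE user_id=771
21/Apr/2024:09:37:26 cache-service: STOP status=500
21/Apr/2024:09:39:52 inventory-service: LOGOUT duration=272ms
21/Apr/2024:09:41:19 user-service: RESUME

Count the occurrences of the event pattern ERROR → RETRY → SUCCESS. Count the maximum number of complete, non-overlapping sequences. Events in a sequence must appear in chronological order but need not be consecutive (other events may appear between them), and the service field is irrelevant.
3

To count sequences:

1. Look for pattern: ERROR → RETRY → SUCCESS
2. Greedily scan the log in chronological order, matching each sequence element in turn (ignoring service)
3. Each time the full pattern completes, increment the count and restart matching from the next event
4. Complete non-overlapping sequences found: 3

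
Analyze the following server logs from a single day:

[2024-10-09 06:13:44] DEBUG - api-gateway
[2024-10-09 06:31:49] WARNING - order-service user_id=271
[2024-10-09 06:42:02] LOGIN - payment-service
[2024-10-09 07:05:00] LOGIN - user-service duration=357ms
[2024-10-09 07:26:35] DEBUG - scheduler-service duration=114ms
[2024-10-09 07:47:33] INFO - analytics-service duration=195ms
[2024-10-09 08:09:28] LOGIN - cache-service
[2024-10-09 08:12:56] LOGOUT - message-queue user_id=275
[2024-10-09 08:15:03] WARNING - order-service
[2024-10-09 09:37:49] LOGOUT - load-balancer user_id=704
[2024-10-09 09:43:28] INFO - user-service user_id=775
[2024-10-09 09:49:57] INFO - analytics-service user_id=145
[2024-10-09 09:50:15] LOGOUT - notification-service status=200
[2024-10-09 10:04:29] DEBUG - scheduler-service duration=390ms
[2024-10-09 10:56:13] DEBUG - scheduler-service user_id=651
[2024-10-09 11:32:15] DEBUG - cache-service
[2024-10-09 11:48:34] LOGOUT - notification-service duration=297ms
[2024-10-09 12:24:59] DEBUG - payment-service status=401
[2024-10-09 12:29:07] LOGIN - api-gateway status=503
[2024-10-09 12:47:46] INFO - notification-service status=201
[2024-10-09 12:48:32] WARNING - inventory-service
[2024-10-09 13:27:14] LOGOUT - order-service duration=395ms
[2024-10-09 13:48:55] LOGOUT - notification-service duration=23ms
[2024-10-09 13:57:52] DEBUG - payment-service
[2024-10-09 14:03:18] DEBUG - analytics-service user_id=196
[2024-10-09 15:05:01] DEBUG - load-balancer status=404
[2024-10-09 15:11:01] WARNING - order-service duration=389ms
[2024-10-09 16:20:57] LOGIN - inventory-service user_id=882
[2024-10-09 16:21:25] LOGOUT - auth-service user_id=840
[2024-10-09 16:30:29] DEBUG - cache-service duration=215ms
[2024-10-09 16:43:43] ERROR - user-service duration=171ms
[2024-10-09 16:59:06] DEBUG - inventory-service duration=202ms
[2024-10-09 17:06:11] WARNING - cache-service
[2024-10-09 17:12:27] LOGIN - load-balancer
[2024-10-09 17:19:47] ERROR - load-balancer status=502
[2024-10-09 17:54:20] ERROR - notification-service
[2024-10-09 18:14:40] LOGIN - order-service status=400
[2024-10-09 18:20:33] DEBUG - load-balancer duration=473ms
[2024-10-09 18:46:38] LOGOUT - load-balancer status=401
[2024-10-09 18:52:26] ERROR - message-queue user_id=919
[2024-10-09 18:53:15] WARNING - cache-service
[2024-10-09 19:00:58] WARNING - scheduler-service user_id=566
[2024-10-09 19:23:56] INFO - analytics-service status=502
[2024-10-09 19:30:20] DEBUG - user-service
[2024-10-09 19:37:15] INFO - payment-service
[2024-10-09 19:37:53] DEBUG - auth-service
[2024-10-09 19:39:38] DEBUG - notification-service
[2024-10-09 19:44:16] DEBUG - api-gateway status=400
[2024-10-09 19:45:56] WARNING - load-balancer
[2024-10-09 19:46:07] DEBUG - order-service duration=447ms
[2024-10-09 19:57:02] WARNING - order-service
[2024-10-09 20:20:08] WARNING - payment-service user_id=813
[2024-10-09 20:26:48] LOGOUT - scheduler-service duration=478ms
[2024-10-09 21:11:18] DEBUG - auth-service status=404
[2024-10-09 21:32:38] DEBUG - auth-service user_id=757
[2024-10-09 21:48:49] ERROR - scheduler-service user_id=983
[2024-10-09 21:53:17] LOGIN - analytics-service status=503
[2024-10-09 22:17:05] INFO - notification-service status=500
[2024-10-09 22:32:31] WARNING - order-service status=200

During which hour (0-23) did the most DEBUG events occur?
19

To find the peak hour:

1. Group all DEBUG events by hour
2. Count events in each hour
3. Find hour with maximum count
4. Peak hour: 19 (with 5 events)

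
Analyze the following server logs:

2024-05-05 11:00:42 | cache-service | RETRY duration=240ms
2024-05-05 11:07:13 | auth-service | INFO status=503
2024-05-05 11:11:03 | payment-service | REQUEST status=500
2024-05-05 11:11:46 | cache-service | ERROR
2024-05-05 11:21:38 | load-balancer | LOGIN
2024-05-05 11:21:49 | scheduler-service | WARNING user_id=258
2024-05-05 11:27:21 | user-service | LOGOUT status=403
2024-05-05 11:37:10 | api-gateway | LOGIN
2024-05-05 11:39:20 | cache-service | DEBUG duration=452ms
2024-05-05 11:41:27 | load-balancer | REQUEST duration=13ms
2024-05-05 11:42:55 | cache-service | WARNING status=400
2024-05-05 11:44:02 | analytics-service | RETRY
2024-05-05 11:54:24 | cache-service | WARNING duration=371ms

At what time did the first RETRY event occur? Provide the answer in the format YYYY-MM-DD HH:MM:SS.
2024-05-05 11:00:42

To find the first event:

1. Filter for all RETRY events
2. Sort by timestamp
3. Select the first one
4. Timestamp: 2024-05-05 11:00:42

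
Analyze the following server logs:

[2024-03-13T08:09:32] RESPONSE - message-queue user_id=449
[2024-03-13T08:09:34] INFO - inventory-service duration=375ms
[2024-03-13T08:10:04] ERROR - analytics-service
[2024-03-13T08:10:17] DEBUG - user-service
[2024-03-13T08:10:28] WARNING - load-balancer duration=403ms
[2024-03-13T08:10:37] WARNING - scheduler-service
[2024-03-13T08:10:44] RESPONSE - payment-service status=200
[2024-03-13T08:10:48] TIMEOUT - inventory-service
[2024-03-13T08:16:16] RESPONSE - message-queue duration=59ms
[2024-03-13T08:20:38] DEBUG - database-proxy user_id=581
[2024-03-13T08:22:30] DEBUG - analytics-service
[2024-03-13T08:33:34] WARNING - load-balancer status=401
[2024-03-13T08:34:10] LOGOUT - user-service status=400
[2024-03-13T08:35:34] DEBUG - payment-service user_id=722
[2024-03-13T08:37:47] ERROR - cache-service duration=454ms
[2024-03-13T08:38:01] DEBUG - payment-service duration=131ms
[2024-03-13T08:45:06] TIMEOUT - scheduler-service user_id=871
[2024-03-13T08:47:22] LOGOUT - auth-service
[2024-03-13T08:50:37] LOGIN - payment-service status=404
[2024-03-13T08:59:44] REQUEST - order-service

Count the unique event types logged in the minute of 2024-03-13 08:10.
5

To count unique event types:

1. Filter events in the minute starting at 2024-03-13 08:10
2. Extract event types from matching entries
3. Count unique types: 5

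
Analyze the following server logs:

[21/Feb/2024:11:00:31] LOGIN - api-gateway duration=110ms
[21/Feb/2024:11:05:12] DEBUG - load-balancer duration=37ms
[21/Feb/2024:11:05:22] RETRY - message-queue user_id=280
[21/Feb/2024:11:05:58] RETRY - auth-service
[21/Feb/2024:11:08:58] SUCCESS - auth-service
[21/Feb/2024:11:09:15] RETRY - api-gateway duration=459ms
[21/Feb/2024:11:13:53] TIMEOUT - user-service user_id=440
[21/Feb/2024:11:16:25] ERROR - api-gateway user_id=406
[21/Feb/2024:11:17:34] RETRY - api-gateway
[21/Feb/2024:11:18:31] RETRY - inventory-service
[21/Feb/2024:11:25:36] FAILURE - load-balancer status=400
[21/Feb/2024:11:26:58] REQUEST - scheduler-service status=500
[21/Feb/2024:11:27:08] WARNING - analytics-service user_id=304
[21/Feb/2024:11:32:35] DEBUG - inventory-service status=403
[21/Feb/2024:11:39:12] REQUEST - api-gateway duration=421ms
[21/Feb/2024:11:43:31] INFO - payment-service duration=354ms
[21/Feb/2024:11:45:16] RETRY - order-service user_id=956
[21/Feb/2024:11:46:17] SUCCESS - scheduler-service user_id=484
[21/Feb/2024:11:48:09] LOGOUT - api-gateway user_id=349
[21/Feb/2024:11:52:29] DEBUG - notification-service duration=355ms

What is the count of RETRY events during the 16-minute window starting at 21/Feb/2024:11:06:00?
3

To count events in the time window:

1. Window boundaries: 21/Feb/2024:11:06:00 to 21/Feb/2024:11:22:00
2. Filter for RETRY events within this window
3. Count matching events: 3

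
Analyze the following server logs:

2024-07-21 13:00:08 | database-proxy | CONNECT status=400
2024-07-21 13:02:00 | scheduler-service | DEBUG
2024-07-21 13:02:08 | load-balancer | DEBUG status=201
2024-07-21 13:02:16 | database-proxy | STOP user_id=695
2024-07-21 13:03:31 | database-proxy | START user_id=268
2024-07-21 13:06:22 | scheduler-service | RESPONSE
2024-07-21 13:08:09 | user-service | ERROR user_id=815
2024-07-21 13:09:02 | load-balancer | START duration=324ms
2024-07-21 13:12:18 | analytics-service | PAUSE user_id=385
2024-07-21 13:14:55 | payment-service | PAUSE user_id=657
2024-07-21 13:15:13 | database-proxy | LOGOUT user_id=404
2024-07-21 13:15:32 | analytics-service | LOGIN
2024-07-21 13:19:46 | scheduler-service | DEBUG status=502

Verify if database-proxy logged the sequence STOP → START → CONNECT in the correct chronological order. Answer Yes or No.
No

To verify sequence order:

1. Find all events in sequence STOP → START → CONNECT for database-proxy
2. Extract their timestamps
3. Check if timestamps are in ascending order
4. Result: No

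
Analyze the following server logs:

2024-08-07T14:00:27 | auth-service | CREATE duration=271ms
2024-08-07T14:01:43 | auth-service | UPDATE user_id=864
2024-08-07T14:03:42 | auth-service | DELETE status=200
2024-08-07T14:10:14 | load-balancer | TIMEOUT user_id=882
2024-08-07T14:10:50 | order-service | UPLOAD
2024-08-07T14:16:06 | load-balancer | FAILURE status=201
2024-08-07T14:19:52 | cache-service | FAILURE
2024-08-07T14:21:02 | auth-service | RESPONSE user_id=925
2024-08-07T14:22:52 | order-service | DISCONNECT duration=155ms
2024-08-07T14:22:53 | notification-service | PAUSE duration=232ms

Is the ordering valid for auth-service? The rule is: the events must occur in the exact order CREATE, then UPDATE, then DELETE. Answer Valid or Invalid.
Valid

To validate ordering:

1. Required order: CREATE → UPDATE → DELETE
2. Rule: the events must occur in the exact order CREATE, then UPDATE, then DELETE
3. Check actual order of events for auth-service
4. Result: Valid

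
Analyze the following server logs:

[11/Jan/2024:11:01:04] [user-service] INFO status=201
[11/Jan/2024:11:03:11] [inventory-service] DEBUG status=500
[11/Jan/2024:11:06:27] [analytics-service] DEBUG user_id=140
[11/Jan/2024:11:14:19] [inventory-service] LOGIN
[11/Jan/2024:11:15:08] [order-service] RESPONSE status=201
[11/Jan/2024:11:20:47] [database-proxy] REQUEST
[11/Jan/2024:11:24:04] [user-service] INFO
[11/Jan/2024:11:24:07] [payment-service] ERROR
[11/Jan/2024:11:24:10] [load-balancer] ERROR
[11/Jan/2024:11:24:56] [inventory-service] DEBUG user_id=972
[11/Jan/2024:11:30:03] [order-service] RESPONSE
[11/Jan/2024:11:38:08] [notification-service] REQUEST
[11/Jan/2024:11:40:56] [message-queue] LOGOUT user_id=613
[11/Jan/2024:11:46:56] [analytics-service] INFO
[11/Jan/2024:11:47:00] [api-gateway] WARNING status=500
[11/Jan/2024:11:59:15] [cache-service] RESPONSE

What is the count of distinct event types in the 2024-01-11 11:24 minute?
3

To count unique event types:

1. Filter events in the minute starting at 2024-01-11 11:24
2. Extract event types from matching entries
3. Count unique types: 3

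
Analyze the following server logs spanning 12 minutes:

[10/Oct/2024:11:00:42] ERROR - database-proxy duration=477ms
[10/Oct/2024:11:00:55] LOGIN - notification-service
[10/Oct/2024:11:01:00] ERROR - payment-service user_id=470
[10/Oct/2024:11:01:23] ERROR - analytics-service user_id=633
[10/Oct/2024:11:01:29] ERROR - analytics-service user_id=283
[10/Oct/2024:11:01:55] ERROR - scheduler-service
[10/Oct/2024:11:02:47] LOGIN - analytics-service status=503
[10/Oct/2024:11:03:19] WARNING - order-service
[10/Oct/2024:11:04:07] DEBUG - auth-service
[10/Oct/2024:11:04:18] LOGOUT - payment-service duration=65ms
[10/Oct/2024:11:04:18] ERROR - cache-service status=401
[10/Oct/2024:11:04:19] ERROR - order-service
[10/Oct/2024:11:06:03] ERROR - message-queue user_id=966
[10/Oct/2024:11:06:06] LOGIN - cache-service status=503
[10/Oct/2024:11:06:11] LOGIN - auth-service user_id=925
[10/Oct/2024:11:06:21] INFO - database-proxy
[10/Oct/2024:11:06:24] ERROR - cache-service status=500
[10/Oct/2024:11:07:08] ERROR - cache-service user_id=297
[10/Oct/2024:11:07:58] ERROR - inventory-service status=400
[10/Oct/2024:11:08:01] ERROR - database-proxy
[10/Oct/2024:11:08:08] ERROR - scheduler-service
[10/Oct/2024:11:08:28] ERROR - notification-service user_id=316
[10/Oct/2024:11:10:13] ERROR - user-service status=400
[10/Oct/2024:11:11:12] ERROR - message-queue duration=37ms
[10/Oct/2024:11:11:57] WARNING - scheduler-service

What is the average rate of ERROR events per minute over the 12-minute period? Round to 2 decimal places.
1.33

To calculate the rate:

1. Count total ERROR events: 16
2. Total time period: 12 minutes
3. Rate = 16 / 12 = 1.33 events per minute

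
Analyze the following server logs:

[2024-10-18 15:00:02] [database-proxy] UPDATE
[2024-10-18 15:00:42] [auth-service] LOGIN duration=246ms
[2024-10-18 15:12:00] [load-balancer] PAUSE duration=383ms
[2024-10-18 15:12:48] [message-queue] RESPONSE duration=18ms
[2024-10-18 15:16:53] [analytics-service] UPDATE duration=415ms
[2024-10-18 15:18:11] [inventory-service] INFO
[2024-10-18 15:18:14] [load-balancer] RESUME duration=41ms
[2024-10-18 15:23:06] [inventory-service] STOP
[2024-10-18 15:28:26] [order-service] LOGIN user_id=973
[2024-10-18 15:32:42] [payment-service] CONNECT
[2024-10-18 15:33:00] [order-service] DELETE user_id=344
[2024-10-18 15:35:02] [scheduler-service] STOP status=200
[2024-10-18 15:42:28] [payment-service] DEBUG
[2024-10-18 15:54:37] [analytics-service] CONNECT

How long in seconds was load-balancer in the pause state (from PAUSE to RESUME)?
374

To calculate state duration:

1. Find PAUSE event for load-balancer: 2024-10-18 15:12:00
2. Find RESUME event for load-balancer: 2024-10-18 15:18:14
3. Calculate duration: 2024-10-18 15:18:14 - 2024-10-18 15:12:00 = 374 seconds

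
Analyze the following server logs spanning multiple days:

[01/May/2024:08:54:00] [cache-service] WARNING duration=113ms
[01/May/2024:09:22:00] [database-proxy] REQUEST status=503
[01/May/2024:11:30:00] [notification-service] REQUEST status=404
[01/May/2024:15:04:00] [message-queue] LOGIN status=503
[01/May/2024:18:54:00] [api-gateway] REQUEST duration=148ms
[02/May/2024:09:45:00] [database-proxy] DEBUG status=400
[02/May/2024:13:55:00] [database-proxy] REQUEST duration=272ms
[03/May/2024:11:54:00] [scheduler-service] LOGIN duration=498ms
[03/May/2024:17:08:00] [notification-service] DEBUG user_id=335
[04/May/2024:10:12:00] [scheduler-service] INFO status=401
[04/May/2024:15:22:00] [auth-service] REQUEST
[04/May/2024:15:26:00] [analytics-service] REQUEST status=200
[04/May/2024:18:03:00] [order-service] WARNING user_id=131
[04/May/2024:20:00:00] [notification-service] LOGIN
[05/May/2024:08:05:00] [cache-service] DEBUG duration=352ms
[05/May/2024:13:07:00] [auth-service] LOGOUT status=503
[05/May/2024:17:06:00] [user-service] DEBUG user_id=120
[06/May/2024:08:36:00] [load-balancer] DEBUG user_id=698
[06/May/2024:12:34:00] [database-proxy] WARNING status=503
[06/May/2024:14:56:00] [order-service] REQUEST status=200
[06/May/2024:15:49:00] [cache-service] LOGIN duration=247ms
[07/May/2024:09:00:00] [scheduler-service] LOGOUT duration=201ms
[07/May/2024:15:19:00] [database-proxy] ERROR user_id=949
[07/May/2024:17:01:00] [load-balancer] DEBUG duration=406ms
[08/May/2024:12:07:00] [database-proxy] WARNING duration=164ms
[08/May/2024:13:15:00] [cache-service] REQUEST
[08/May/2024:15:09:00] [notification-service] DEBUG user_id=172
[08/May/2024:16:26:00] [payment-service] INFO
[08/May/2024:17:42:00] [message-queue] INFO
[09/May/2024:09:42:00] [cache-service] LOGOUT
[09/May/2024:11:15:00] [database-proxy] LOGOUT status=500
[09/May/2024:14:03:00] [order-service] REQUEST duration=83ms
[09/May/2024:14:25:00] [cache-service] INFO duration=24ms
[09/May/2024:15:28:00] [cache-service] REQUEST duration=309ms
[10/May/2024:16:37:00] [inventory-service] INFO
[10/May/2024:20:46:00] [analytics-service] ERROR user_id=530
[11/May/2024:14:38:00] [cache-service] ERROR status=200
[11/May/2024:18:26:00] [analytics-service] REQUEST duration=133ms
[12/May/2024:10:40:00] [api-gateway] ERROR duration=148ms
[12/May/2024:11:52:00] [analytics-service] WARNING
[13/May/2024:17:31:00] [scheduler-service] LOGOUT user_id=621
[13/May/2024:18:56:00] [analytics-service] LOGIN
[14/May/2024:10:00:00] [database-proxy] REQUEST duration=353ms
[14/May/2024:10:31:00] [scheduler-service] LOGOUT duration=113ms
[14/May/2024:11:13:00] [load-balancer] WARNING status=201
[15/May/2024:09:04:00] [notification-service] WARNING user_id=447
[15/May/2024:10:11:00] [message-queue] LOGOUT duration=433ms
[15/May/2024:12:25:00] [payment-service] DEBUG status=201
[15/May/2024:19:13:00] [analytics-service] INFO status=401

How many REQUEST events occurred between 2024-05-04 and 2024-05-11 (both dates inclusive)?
7

To filter by date range:

1. Date range: 2024-05-04 through 2024-05-11, both dates inclusive
2. Filter for REQUEST events whose date falls in this range
3. Count matching events: 7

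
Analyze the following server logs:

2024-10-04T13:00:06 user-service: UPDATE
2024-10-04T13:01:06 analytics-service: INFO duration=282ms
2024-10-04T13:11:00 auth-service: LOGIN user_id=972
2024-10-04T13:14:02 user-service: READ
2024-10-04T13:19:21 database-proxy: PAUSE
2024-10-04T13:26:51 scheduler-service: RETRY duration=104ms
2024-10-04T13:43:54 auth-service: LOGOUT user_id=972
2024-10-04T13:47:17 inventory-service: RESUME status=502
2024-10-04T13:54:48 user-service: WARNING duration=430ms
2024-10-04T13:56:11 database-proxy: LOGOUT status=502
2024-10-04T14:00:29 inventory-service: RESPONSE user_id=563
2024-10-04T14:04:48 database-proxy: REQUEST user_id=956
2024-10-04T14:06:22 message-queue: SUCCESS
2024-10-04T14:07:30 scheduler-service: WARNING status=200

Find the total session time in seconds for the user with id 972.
1974

To calculate session duration:

1. Find LOGIN event for user_id=972: 2024-10-04T13:11:00
2. Find LOGOUT event for user_id=972: 2024-10-04T13:43:54
3. Session duration: 2024-10-04T13:43:54 - 2024-10-04T13:11:00 = 1974 seconds (32 minutes)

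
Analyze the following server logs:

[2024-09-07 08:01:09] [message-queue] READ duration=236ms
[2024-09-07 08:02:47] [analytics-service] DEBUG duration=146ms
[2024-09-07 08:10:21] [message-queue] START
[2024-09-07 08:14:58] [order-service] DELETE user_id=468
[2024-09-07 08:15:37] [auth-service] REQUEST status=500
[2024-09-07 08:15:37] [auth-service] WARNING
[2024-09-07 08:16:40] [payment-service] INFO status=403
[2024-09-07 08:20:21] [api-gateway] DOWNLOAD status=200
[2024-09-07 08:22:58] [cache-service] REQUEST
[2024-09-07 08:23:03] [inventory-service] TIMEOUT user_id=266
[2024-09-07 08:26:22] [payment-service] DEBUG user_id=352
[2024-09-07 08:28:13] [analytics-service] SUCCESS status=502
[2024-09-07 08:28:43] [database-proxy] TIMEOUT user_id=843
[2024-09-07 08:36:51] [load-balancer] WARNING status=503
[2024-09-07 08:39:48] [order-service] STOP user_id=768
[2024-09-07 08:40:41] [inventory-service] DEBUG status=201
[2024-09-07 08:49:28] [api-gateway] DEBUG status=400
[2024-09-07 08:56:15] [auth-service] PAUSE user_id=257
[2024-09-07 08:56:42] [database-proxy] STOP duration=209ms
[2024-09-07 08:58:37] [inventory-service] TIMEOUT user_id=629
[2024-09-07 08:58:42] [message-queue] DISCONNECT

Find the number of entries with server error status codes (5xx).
3

To find matching entries:

1. Pattern to match: server error status codes (5xx)
2. Scan each log entry for the pattern
3. Count matches: 3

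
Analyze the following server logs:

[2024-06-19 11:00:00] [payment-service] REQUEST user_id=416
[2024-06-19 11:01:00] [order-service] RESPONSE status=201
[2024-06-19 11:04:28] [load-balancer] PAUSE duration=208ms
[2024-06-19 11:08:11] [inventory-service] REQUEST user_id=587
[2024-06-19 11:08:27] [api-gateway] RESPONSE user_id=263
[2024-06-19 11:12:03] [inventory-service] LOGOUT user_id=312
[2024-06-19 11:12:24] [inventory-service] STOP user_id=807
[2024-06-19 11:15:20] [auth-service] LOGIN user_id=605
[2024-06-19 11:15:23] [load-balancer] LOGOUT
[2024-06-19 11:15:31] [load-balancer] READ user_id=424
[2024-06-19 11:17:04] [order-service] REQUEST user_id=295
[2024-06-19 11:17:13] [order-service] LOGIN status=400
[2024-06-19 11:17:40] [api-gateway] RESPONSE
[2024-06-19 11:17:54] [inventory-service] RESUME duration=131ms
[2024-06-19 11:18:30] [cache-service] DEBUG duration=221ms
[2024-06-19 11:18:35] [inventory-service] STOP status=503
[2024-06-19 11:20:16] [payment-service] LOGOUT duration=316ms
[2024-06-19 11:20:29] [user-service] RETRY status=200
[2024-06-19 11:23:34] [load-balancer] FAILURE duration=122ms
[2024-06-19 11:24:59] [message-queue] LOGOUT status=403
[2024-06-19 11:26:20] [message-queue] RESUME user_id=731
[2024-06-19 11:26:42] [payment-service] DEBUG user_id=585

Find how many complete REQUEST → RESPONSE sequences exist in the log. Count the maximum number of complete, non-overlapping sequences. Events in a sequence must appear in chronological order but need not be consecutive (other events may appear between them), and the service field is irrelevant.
3

To count sequences:

1. Look for pattern: REQUEST → RESPONSE
2. Greedily scan the log in chronological order, matching each sequence element in turn (ignoring service)
3. Each time the full pattern completes, increment the count and restart matching from the next event
4. Complete non-overlapping sequences found: 3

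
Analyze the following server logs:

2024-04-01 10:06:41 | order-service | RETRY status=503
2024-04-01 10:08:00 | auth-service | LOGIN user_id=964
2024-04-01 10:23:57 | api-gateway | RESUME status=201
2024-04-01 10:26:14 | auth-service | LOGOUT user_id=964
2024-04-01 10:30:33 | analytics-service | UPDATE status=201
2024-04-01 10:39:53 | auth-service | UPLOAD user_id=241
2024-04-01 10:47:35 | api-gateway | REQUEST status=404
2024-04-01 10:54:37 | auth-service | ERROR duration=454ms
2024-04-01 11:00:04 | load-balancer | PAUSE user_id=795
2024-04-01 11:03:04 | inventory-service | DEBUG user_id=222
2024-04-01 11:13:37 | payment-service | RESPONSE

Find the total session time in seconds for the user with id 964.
1094

To calculate session duration:

1. Find LOGIN event for user_id=964: 2024-04-01 10:08:00
2. Find LOGOUT event for user_id=964: 2024-04-01 10:26:14
3. Session duration: 2024-04-01 10:26:14 - 2024-04-01 10:08:00 = 1094 seconds (18 minutes)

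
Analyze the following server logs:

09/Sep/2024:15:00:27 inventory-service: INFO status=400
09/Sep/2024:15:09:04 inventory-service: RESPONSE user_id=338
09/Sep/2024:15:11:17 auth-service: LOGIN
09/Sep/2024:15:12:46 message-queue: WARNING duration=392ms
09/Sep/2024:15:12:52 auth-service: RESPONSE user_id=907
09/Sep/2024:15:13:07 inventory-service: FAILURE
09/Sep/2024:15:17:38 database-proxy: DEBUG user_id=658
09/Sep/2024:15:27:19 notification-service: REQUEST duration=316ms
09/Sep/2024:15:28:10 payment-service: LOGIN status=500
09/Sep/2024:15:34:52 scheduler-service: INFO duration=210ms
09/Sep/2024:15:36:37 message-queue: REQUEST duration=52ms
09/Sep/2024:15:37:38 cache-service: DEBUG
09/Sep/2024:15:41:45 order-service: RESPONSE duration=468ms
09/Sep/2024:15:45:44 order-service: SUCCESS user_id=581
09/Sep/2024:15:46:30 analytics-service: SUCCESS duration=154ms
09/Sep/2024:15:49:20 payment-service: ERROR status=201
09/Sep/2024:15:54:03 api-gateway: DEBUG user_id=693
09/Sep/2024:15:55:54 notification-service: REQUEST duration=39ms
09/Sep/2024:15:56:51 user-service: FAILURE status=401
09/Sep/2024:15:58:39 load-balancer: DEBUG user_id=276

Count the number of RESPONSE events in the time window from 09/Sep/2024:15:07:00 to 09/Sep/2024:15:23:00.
2

To count events in the time window:

1. Window boundaries: 09/Sep/2024:15:07:00 to 09/Sep/2024:15:23:00
2. Filter for RESPONSE events within this window
3. Count matching events: 2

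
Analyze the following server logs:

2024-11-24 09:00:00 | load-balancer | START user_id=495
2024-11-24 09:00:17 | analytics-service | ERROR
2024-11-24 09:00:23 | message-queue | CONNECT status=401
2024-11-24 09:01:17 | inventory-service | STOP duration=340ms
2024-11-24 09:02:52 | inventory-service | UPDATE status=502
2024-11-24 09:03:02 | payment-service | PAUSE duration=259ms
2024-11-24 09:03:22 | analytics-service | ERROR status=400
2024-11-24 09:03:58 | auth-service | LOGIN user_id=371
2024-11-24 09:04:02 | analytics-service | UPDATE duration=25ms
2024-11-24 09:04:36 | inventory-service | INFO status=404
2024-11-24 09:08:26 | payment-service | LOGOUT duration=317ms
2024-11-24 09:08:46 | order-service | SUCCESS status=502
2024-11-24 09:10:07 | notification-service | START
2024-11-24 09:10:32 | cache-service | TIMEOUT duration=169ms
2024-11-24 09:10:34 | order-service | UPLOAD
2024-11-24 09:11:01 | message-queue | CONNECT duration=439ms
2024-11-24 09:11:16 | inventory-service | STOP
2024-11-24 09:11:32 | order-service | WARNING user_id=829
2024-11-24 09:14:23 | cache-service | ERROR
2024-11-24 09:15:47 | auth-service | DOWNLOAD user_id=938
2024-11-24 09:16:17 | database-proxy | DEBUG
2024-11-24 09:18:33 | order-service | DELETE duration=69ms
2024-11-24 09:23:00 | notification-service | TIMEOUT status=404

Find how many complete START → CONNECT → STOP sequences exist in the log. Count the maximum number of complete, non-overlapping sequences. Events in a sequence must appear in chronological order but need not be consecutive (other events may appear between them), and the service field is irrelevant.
2

To count sequences:

1. Look for pattern: START → CONNECT → STOP
2. Greedily scan the log in chronological order, matching each sequence element in turn (ignoring service)
3. Each time the full pattern completes, increment the count and restart matching from the next event
4. Complete non-overlapping sequences found: 2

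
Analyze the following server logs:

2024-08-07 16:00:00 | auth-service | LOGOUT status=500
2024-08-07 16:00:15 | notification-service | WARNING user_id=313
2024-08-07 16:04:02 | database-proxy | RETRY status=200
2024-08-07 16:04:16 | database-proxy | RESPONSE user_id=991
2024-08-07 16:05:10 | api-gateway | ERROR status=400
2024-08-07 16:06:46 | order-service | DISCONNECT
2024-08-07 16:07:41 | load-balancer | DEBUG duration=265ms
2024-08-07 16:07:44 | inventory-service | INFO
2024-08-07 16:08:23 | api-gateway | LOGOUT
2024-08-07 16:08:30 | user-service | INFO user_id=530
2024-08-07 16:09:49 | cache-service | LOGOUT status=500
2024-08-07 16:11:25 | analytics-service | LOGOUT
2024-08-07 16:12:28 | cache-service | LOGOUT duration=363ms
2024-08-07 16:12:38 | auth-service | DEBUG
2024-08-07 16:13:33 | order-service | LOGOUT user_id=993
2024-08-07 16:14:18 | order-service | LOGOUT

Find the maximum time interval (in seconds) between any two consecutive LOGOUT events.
503

To find the longest gap:

1. Extract all LOGOUT events in chronological order
2. Calculate time differences between consecutive events
3. Find the maximum difference
4. Longest gap: 503 seconds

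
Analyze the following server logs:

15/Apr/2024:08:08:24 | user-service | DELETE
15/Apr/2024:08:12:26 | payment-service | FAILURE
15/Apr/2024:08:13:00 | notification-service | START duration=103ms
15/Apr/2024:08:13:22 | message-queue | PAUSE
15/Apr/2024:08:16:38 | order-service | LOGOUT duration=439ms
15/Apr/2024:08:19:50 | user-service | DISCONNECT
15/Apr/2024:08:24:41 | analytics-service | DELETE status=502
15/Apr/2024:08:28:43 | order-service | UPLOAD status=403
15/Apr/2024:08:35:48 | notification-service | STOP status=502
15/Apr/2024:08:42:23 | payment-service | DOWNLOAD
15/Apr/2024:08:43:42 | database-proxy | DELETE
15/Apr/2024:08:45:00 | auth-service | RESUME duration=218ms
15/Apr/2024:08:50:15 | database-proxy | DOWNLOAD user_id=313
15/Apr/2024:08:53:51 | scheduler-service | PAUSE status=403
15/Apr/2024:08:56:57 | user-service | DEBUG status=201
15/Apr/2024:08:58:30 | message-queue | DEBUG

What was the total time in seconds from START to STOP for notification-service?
1368

To calculate state duration:

1. Find START event for notification-service: 15/Apr/2024:08:13:00
2. Find STOP event for notification-service: 15/Apr/2024:08:35:48
3. Calculate duration: 15/Apr/2024:08:35:48 - 15/Apr/2024:08:13:00 = 1368 seconds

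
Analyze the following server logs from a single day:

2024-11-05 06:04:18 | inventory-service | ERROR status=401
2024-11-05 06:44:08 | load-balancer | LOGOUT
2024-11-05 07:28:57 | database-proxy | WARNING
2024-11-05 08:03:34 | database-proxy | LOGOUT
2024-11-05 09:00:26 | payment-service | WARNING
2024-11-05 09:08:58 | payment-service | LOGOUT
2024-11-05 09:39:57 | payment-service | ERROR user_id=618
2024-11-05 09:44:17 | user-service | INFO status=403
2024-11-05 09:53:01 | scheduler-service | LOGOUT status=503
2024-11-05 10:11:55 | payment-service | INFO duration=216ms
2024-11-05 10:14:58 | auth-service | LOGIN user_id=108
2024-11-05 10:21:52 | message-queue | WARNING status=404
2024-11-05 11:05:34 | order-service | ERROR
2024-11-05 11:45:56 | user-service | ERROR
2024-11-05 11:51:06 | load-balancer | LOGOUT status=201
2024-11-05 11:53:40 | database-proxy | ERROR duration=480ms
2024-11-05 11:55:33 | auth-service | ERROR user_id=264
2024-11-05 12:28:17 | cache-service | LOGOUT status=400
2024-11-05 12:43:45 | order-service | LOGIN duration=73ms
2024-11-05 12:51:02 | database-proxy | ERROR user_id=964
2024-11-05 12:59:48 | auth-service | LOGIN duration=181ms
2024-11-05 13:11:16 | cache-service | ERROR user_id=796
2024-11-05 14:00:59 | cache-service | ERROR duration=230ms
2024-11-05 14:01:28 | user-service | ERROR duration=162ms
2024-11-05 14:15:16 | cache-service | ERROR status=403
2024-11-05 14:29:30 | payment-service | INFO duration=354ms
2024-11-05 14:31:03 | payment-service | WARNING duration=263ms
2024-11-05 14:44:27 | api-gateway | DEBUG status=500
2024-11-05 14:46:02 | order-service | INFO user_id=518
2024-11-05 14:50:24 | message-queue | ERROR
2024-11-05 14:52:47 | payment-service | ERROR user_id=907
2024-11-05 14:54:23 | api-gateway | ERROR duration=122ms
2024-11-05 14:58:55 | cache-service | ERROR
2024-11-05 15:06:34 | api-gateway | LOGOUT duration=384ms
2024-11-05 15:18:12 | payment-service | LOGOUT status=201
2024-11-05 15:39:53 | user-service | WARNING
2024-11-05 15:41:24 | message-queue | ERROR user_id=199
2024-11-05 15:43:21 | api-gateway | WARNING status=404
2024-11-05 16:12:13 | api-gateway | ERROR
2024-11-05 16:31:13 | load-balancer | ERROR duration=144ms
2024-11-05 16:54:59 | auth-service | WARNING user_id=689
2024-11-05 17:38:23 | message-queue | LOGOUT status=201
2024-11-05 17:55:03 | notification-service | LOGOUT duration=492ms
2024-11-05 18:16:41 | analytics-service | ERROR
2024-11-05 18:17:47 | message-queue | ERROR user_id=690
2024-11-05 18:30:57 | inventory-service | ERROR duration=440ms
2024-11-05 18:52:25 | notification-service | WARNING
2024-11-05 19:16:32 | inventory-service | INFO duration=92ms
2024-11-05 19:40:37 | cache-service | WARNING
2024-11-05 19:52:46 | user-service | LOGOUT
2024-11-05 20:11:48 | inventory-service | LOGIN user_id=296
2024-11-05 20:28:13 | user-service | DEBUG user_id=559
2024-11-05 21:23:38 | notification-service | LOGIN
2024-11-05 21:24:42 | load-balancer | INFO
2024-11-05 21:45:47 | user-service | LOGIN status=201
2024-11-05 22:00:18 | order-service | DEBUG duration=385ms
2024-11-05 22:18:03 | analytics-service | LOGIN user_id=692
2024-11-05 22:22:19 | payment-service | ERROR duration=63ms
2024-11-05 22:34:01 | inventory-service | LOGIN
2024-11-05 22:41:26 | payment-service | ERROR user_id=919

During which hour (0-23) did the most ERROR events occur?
14

To find the peak hour:

1. Group all ERROR events by hour
2. Count events in each hour
3. Find hour with maximum count
4. Peak hour: 14 (with 7 events)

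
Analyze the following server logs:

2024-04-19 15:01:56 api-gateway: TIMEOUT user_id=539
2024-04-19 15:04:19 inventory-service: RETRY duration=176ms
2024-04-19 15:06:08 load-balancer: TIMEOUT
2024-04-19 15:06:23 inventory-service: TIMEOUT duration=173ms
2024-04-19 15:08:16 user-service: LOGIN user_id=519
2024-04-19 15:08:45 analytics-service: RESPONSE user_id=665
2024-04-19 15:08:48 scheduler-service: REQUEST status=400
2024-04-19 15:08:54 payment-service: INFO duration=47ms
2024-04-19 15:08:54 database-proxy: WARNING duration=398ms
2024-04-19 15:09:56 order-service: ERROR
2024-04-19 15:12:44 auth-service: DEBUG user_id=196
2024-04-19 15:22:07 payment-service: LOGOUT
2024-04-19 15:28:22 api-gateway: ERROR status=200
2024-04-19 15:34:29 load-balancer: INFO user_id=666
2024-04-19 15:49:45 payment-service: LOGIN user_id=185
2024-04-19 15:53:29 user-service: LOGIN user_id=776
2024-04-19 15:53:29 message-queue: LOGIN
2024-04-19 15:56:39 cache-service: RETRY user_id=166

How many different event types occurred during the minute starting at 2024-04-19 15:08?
5

To count unique event types:

1. Filter events in the minute starting at 2024-04-19 15:08
2. Extract event types from matching entries
3. Count unique types: 5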